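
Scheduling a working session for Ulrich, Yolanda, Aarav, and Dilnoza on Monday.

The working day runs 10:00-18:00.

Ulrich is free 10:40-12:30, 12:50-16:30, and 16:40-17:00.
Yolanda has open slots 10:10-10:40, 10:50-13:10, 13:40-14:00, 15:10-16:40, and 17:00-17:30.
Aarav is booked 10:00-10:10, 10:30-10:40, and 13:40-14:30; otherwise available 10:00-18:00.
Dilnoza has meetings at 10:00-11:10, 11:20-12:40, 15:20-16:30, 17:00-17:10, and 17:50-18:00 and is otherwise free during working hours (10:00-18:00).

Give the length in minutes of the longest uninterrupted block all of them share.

Aarav free within 10:00–18:00: 10:10–10:30, 10:40–13:40, 14:30–18:00.
Dilnoza free within 10:00–18:00: 11:10–11:20, 12:40–15:20, 16:30–17:00, 17:10–17:50.
Ulrich ∩ Yolanda: 10:50–12:30, 12:50–13:10, 13:40–14:00, 15:10–16:30.
Ulrich ∩ Yolanda ∩ Aarav: 10:50–12:30, 12:50–13:10, 15:10–16:30.
Ulrich ∩ Yolanda ∩ Aarav ∩ Dilnoza: 11:10–11:20, 12:50–13:10, 15:10–15:20.
Common window lengths: 10, 20, 10 min; longest is 20.

20 minutes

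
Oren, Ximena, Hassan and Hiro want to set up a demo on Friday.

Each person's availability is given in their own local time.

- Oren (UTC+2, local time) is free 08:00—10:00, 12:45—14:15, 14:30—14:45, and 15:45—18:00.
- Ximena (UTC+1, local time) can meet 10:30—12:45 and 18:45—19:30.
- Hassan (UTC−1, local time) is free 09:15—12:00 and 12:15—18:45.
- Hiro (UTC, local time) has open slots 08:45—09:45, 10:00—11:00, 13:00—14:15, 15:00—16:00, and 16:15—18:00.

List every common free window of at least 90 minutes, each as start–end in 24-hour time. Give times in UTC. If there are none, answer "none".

none

Oren → UTC: 06:00–08:00, 10:45–12:15, 12:30–12:45, 13:45–16:00.
Ximena → UTC: 09:30–11:45, 17:45–18:30.
Hassan → UTC: 10:15–13:00, 13:15–19:45.
Hiro → UTC: 08:45–09:45, 10:00–11:00, 13:00–14:15, 15:00–16:00, 16:15–18:00.
Oren ∩ Ximena: 10:45–11:45.
Oren ∩ Ximena ∩ Hassan: 10:45–11:45.
Oren ∩ Ximena ∩ Hassan ∩ Hiro: 10:45–11:00.
Windows ≥ 90 min: (none).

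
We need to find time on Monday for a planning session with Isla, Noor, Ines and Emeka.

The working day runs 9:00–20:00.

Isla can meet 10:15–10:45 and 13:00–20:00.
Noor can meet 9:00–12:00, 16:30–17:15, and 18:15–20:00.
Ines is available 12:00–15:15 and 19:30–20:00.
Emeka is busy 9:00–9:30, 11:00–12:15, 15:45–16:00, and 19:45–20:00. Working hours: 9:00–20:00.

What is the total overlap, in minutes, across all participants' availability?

15 minutes

Emeka free within 09:00–20:00: 09:30–11:00, 12:15–15:45, 16:00–19:45.
Isla ∩ Noor: 10:15–10:45, 16:30–17:15, 18:15–20:00.
Isla ∩ Noor ∩ Ines: 19:30–20:00.
Isla ∩ Noor ∩ Ines ∩ Emeka: 19:30–19:45.
Total common minutes: 15.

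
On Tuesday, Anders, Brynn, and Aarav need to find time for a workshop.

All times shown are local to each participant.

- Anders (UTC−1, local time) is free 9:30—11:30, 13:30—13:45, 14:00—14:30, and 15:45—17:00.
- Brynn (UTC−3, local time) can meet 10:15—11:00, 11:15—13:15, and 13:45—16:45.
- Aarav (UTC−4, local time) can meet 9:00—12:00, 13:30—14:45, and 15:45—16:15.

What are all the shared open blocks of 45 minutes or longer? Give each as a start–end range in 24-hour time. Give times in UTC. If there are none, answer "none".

Anders → UTC: 10:30–12:30, 14:30–14:45, 15:00–15:30, 16:45–18:00.
Brynn → UTC: 13:15–14:00, 14:15–16:15, 16:45–19:45.
Aarav → UTC: 13:00–16:00, 17:30–18:45, 19:45–20:15.
Anders ∩ Brynn: 14:30–14:45, 15:00–15:30, 16:45–18:00.
Anders ∩ Brynn ∩ Aarav: 14:30–14:45, 15:00–15:30, 17:30–18:00.
Windows ≥ 45 min: (none).

none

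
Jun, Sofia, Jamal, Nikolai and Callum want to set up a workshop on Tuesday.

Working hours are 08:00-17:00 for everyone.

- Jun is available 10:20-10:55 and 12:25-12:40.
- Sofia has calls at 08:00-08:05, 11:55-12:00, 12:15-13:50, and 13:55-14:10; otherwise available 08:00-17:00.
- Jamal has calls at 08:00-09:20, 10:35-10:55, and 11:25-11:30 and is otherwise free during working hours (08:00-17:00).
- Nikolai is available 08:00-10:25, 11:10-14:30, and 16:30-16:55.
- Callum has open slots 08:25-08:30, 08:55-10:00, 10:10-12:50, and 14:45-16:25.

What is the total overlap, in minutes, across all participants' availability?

5 minutes

Sofia free within 08:00–17:00: 08:05–11:55, 12:00–12:15, 13:50–13:55, 14:10–17:00.
Jamal free within 08:00–17:00: 09:20–10:35, 10:55–11:25, 11:30–17:00.
Jun ∩ Sofia: 10:20–10:55.
Jun ∩ Sofia ∩ Jamal: 10:20–10:35.
Jun ∩ Sofia ∩ Jamal ∩ Nikolai: 10:20–10:25.
Jun ∩ Sofia ∩ Jamal ∩ Nikolai ∩ Callum: 10:20–10:25.
Total common minutes: 5.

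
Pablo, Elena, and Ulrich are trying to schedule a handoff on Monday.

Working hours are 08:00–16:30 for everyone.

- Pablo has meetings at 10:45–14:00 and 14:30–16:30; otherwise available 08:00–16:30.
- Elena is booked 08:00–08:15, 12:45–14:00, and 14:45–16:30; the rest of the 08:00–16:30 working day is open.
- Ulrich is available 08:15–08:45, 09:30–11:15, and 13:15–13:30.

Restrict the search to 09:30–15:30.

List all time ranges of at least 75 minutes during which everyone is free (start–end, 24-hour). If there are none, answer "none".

Pablo free within 08:00–16:30: 08:00–10:45, 14:00–14:30.
Elena free within 08:00–16:30: 08:15–12:45, 14:00–14:45.
Pablo ∩ Elena: 08:15–10:45, 14:00–14:30.
Pablo ∩ Elena ∩ Ulrich: 08:15–08:45, 09:30–10:45.
Restricted to 09:30–15:30: 09:30–10:45.
Windows ≥ 75 min: 09:30–10:45.

09:30–10:45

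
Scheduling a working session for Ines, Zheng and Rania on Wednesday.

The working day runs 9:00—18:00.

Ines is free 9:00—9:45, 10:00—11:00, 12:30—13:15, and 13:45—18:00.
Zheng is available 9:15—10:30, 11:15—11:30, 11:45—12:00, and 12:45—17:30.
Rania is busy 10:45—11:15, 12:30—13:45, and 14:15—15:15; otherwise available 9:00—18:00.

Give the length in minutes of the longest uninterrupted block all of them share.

135 minutes

Rania free within 09:00–18:00: 09:00–10:45, 11:15–12:30, 13:45–14:15, 15:15–18:00.
Ines ∩ Zheng: 09:15–09:45, 10:00–10:30, 12:45–13:15, 13:45–17:30.
Ines ∩ Zheng ∩ Rania: 09:15–09:45, 10:00–10:30, 13:45–14:15, 15:15–17:30.
Common window lengths: 30, 30, 30, 135 min; longest is 135.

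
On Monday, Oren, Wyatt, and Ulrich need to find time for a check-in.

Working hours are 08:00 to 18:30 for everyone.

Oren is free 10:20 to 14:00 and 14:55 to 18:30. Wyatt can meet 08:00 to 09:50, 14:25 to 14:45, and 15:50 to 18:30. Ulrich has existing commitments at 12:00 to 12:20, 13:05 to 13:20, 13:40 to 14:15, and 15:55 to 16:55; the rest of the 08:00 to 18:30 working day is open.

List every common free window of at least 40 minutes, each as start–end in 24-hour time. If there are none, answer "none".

16:55–18:30

Ulrich free within 08:00–18:30: 08:00–12:00, 12:20–13:05, 13:20–13:40, 14:15–15:55, 16:55–18:30.
Oren ∩ Wyatt: 15:50–18:30.
Oren ∩ Wyatt ∩ Ulrich: 15:50–15:55, 16:55–18:30.
Windows ≥ 40 min: 16:55–18:30.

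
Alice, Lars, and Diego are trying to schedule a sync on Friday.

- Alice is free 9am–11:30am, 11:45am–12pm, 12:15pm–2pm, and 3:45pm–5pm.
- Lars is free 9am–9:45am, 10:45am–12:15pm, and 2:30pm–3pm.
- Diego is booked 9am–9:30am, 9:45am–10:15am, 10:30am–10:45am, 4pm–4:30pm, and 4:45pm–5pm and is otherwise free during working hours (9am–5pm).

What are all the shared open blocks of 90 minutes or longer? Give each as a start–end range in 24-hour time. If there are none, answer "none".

Diego free within 09:00–17:00: 09:30–09:45, 10:15–10:30, 10:45–16:00, 16:30–16:45.
Alice ∩ Lars: 09:00–09:45, 10:45–11:30, 11:45–12:00.
Alice ∩ Lars ∩ Diego: 09:30–09:45, 10:45–11:30, 11:45–12:00.
Windows ≥ 90 min: (none).

none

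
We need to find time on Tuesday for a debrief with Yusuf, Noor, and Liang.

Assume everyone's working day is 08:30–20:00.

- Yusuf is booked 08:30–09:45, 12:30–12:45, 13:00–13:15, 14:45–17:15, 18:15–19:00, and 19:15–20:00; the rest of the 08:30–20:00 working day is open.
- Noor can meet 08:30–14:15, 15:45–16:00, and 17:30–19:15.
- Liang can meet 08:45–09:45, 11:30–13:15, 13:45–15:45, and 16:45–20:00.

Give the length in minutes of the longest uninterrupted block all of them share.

Yusuf free within 08:30–20:00: 09:45–12:30, 12:45–13:00, 13:15–14:45, 17:15–18:15, 19:00–19:15.
Yusuf ∩ Noor: 09:45–12:30, 12:45–13:00, 13:15–14:15, 17:30–18:15, 19:00–19:15.
Yusuf ∩ Noor ∩ Liang: 11:30–12:30, 12:45–13:00, 13:45–14:15, 17:30–18:15, 19:00–19:15.
Common window lengths: 60, 15, 30, 45, 15 min; longest is 60.

60 minutes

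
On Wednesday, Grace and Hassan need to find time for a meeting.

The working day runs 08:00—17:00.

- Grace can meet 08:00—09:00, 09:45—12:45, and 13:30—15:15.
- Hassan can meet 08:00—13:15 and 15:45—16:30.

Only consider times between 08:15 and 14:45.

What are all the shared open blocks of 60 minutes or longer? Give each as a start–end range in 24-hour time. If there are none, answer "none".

09:45–12:45

Grace ∩ Hassan: 08:00–09:00, 09:45–12:45.
Restricted to 08:15–14:45: 08:15–09:00, 09:45–12:45.
Windows ≥ 60 min: 09:45–12:45.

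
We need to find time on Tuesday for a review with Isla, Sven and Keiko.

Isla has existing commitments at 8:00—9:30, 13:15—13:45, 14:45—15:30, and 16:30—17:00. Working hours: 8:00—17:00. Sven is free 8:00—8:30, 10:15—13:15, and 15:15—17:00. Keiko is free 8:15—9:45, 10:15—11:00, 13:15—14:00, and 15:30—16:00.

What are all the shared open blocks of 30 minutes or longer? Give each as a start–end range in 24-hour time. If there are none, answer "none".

10:15–11:00, 15:30–16:00

Isla free within 08:00–17:00: 09:30–13:15, 13:45–14:45, 15:30–16:30.
Isla ∩ Sven: 10:15–13:15, 15:30–16:30.
Isla ∩ Sven ∩ Keiko: 10:15–11:00, 15:30–16:00.
Windows ≥ 30 min: 10:15–11:00, 15:30–16:00.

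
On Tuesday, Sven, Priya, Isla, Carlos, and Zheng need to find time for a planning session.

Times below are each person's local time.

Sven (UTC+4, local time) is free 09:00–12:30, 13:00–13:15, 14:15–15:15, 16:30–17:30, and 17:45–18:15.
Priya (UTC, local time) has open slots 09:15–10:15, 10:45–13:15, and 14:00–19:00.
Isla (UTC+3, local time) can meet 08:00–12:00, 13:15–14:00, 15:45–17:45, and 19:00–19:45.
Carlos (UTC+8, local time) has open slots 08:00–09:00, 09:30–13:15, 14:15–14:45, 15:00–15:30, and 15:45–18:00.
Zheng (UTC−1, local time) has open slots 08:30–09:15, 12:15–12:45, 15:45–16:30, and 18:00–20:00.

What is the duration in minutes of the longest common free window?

0 minutes

Sven → UTC: 05:00–08:30, 09:00–09:15, 10:15–11:15, 12:30–13:30, 13:45–14:15.
Priya → UTC: 09:15–10:15, 10:45–13:15, 14:00–19:00.
Isla → UTC: 05:00–09:00, 10:15–11:00, 12:45–14:45, 16:00–16:45.
Carlos → UTC: 00:00–01:00, 01:30–05:15, 06:15–06:45, 07:00–07:30, 07:45–10:00.
Zheng → UTC: 09:30–10:15, 13:15–13:45, 16:45–17:30, 19:00–21:00.
Sven ∩ Priya: 10:45–11:15, 12:30–13:15, 14:00–14:15.
Sven ∩ Priya ∩ Isla: 10:45–11:00, 12:45–13:15, 14:00–14:15.
Sven ∩ Priya ∩ Isla ∩ Carlos: (none).
Sven ∩ Priya ∩ Isla ∩ Carlos ∩ Zheng: (none).
No common window.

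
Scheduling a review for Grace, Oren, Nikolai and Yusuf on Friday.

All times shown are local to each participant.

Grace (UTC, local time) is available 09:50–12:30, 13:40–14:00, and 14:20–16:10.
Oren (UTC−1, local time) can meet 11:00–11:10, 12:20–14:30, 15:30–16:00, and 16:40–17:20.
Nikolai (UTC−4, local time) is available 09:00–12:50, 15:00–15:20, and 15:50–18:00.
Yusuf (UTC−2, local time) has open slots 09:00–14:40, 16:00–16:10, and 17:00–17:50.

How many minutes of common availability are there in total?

90 minutes

Grace → UTC: 09:50–12:30, 13:40–14:00, 14:20–16:10.
Oren → UTC: 12:00–12:10, 13:20–15:30, 16:30–17:00, 17:40–18:20.
Nikolai → UTC: 13:00–16:50, 19:00–19:20, 19:50–22:00.
Yusuf → UTC: 11:00–16:40, 18:00–18:10, 19:00–19:50.
Grace ∩ Oren: 12:00–12:10, 13:40–14:00, 14:20–15:30.
Grace ∩ Oren ∩ Nikolai: 13:40–14:00, 14:20–15:30.
Grace ∩ Oren ∩ Nikolai ∩ Yusuf: 13:40–14:00, 14:20–15:30.
Total common minutes: 20 + 70 = 90.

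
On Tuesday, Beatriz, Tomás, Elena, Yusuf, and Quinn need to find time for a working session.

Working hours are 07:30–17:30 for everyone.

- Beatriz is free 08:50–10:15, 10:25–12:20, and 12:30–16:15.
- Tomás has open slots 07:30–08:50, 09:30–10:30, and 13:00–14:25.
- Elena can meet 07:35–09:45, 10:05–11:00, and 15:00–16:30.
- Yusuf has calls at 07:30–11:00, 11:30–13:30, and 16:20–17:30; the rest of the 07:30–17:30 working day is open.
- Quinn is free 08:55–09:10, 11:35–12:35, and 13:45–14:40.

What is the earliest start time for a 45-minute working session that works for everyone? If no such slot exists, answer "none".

none

Yusuf free within 07:30–17:30: 11:00–11:30, 13:30–16:20.
Beatriz ∩ Tomás: 09:30–10:15, 10:25–10:30, 13:00–14:25.
Beatriz ∩ Tomás ∩ Elena: 09:30–09:45, 10:05–10:15, 10:25–10:30.
Beatriz ∩ Tomás ∩ Elena ∩ Yusuf: (none).
Beatriz ∩ Tomás ∩ Elena ∩ Yusuf ∩ Quinn: (none).
Windows ≥ 45 min: (none).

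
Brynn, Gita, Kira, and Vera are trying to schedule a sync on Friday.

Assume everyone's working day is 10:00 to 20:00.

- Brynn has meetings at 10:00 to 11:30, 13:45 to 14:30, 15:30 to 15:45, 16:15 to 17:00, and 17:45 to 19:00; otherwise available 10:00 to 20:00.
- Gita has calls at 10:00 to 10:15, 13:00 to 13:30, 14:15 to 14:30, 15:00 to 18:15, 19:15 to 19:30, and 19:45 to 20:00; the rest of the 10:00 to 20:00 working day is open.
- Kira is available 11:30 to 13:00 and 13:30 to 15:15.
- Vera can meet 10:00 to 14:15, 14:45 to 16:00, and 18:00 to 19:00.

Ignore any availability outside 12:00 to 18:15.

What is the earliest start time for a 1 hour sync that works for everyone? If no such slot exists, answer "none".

Brynn free within 10:00–20:00: 11:30–13:45, 14:30–15:30, 15:45–16:15, 17:00–17:45, 19:00–20:00.
Gita free within 10:00–20:00: 10:15–13:00, 13:30–14:15, 14:30–15:00, 18:15–19:15, 19:30–19:45.
Brynn ∩ Gita: 11:30–13:00, 13:30–13:45, 14:30–15:00, 19:00–19:15, 19:30–19:45.
Brynn ∩ Gita ∩ Kira: 11:30–13:00, 13:30–13:45, 14:30–15:00.
Brynn ∩ Gita ∩ Kira ∩ Vera: 11:30–13:00, 13:30–13:45, 14:45–15:00.
Restricted to 12:00–18:15: 12:00–13:00, 13:30–13:45, 14:45–15:00.
Windows ≥ 60 min: 12:00–13:00.
Earliest such window starts at 12:00.

12:00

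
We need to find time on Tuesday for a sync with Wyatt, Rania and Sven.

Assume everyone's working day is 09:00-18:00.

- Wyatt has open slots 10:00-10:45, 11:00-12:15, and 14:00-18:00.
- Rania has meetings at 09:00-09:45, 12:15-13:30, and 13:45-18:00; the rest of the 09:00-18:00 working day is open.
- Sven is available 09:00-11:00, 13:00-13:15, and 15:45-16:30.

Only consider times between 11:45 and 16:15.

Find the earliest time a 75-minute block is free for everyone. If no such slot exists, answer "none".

Rania free within 09:00–18:00: 09:45–12:15, 13:30–13:45.
Wyatt ∩ Rania: 10:00–10:45, 11:00–12:15.
Wyatt ∩ Rania ∩ Sven: 10:00–10:45.
Restricted to 11:45–16:15: (none).
Windows ≥ 75 min: (none).

none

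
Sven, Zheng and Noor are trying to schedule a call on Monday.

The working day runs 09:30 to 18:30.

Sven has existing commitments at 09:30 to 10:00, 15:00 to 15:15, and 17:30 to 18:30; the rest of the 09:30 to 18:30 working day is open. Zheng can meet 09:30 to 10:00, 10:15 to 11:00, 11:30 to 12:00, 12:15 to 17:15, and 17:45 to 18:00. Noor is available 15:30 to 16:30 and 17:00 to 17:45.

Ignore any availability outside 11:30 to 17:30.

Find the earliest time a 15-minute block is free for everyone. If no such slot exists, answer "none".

15:30

Sven free within 09:30–18:30: 10:00–15:00, 15:15–17:30.
Sven ∩ Zheng: 10:15–11:00, 11:30–12:00, 12:15–15:00, 15:15–17:15.
Sven ∩ Zheng ∩ Noor: 15:30–16:30, 17:00–17:15.
Restricted to 11:30–17:30: 15:30–16:30, 17:00–17:15.
Windows ≥ 15 min: 15:30–16:30, 17:00–17:15.
Earliest such window starts at 15:30.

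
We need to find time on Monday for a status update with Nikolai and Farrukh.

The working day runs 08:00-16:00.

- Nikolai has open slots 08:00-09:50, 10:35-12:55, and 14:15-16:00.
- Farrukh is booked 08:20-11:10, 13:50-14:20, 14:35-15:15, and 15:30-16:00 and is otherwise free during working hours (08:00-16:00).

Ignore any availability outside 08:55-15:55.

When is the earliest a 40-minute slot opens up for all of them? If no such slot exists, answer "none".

Farrukh free within 08:00–16:00: 08:00–08:20, 11:10–13:50, 14:20–14:35, 15:15–15:30.
Nikolai ∩ Farrukh: 08:00–08:20, 11:10–12:55, 14:20–14:35, 15:15–15:30.
Restricted to 08:55–15:55: 11:10–12:55, 14:20–14:35, 15:15–15:30.
Windows ≥ 40 min: 11:10–12:55.
Earliest such window starts at 11:10.

11:10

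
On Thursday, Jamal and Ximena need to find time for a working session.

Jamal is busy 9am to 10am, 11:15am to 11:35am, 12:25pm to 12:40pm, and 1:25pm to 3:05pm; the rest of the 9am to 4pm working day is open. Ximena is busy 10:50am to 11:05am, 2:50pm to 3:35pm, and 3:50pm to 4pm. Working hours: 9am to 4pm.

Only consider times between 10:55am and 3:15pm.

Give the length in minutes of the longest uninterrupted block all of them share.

50 minutes

Jamal free within 09:00–16:00: 10:00–11:15, 11:35–12:25, 12:40–13:25, 15:05–16:00.
Ximena free within 09:00–16:00: 09:00–10:50, 11:05–14:50, 15:35–15:50.
Jamal ∩ Ximena: 10:00–10:50, 11:05–11:15, 11:35–12:25, 12:40–13:25, 15:35–15:50.
Restricted to 10:55–15:15: 11:05–11:15, 11:35–12:25, 12:40–13:25.
Common window lengths: 10, 50, 45 min; longest is 50.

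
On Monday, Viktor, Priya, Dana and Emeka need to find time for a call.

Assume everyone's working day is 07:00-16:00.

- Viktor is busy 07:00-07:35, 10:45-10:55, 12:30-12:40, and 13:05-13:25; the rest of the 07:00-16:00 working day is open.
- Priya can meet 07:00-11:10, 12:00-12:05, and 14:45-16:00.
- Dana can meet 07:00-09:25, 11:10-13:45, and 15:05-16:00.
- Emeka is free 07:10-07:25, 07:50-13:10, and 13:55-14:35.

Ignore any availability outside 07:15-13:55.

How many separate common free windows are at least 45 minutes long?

Viktor free within 07:00–16:00: 07:35–10:45, 10:55–12:30, 12:40–13:05, 13:25–16:00.
Viktor ∩ Priya: 07:35–10:45, 10:55–11:10, 12:00–12:05, 14:45–16:00.
Viktor ∩ Priya ∩ Dana: 07:35–09:25, 12:00–12:05, 15:05–16:00.
Viktor ∩ Priya ∩ Dana ∩ Emeka: 07:50–09:25, 12:00–12:05.
Restricted to 07:15–13:55: 07:50–09:25, 12:00–12:05.
Windows ≥ 45 min: 07:50–09:25.
That's 1 window.

1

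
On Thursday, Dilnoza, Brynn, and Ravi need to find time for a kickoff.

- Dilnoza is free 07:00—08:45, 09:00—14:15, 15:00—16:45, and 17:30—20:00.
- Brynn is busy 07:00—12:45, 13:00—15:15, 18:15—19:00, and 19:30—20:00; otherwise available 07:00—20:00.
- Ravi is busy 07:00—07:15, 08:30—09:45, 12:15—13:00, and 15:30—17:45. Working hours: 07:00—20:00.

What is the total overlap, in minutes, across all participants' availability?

75 minutes

Brynn free within 07:00–20:00: 12:45–13:00, 15:15–18:15, 19:00–19:30.
Ravi free within 07:00–20:00: 07:15–08:30, 09:45–12:15, 13:00–15:30, 17:45–20:00.
Dilnoza ∩ Brynn: 12:45–13:00, 15:15–16:45, 17:30–18:15, 19:00–19:30.
Dilnoza ∩ Brynn ∩ Ravi: 15:15–15:30, 17:45–18:15, 19:00–19:30.
Total common minutes: 15 + 30 + 30 = 75.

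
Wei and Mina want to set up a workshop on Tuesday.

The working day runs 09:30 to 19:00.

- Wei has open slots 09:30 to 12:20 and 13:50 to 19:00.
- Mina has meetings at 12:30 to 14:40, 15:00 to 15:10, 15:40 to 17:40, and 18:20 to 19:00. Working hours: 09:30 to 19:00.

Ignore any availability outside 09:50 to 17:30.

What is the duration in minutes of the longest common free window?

150 minutes

Mina free within 09:30–19:00: 09:30–12:30, 14:40–15:00, 15:10–15:40, 17:40–18:20.
Wei ∩ Mina: 09:30–12:20, 14:40–15:00, 15:10–15:40, 17:40–18:20.
Restricted to 09:50–17:30: 09:50–12:20, 14:40–15:00, 15:10–15:40.
Common window lengths: 150, 20, 30 min; longest is 150.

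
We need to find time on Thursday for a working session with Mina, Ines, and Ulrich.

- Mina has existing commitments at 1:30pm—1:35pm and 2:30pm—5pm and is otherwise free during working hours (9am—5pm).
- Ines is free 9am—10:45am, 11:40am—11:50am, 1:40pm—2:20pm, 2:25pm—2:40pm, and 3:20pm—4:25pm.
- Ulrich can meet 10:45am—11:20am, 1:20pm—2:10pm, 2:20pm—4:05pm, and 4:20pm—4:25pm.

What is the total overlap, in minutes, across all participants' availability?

35 minutes

Mina free within 09:00–17:00: 09:00–13:30, 13:35–14:30.
Mina ∩ Ines: 09:00–10:45, 11:40–11:50, 13:40–14:20, 14:25–14:30.
Mina ∩ Ines ∩ Ulrich: 13:40–14:10, 14:25–14:30.
Total common minutes: 30 + 5 = 35.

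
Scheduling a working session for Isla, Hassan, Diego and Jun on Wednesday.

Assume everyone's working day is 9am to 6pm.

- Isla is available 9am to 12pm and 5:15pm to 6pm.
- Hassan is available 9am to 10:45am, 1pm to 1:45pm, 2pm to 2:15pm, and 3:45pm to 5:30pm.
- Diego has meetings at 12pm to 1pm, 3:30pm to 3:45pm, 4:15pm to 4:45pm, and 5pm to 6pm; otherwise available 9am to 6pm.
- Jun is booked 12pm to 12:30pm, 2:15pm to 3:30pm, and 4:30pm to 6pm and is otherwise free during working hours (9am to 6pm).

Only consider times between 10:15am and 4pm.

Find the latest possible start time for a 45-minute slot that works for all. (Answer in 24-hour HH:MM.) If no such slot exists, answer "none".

Diego free within 09:00–18:00: 09:00–12:00, 13:00–15:30, 15:45–16:15, 16:45–17:00.
Jun free within 09:00–18:00: 09:00–12:00, 12:30–14:15, 15:30–16:30.
Isla ∩ Hassan: 09:00–10:45, 17:15–17:30.
Isla ∩ Hassan ∩ Diego: 09:00–10:45.
Isla ∩ Hassan ∩ Diego ∩ Jun: 09:00–10:45.
Restricted to 10:15–16:00: 10:15–10:45.
Windows ≥ 45 min: (none).

none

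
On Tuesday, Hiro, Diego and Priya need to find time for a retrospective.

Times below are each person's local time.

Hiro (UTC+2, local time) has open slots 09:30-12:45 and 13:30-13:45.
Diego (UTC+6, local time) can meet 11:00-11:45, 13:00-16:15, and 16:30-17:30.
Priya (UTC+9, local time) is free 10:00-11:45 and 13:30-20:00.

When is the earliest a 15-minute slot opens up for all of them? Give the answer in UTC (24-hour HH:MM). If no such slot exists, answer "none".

07:30

Hiro → UTC: 07:30–10:45, 11:30–11:45.
Diego → UTC: 05:00–05:45, 07:00–10:15, 10:30–11:30.
Priya → UTC: 01:00–02:45, 04:30–11:00.
Hiro ∩ Diego: 07:30–10:15, 10:30–10:45.
Hiro ∩ Diego ∩ Priya: 07:30–10:15, 10:30–10:45.
Windows ≥ 15 min: 07:30–10:15, 10:30–10:45.
Earliest such window starts at 07:30.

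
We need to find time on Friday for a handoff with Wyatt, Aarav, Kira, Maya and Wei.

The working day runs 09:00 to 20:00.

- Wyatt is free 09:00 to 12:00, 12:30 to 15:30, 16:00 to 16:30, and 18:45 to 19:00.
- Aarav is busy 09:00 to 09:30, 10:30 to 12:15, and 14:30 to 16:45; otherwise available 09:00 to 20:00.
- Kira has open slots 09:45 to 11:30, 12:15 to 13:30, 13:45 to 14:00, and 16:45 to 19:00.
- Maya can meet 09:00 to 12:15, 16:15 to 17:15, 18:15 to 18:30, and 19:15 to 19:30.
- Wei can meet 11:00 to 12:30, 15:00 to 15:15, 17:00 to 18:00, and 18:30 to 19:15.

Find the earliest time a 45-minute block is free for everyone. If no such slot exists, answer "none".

Aarav free within 09:00–20:00: 09:30–10:30, 12:15–14:30, 16:45–20:00.
Wyatt ∩ Aarav: 09:30–10:30, 12:30–14:30, 18:45–19:00.
Wyatt ∩ Aarav ∩ Kira: 09:45–10:30, 12:30–13:30, 13:45–14:00, 18:45–19:00.
Wyatt ∩ Aarav ∩ Kira ∩ Maya: 09:45–10:30.
Wyatt ∩ Aarav ∩ Kira ∩ Maya ∩ Wei: (none).
Windows ≥ 45 min: (none).

none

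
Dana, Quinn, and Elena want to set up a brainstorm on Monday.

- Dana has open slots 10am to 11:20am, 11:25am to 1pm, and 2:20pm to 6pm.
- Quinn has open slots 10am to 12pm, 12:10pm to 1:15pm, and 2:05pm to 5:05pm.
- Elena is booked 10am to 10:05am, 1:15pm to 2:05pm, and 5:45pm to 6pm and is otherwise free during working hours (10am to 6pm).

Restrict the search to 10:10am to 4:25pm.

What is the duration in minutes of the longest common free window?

Elena free within 10:00–18:00: 10:05–13:15, 14:05–17:45.
Dana ∩ Quinn: 10:00–11:20, 11:25–12:00, 12:10–13:00, 14:20–17:05.
Dana ∩ Quinn ∩ Elena: 10:05–11:20, 11:25–12:00, 12:10–13:00, 14:20–17:05.
Restricted to 10:10–16:25: 10:10–11:20, 11:25–12:00, 12:10–13:00, 14:20–16:25.
Common window lengths: 70, 35, 50, 125 min; longest is 125.

125 minutes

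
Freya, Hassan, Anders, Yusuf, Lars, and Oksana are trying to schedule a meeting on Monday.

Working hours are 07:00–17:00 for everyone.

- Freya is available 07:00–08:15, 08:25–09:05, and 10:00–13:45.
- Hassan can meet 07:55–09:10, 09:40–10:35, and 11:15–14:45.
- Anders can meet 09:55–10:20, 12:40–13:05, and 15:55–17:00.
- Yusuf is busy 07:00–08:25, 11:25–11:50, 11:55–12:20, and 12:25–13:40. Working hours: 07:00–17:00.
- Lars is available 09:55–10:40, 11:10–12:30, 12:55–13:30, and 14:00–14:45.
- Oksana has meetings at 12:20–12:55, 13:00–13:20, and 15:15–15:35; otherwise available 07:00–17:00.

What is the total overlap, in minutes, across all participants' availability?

20 minutes

Yusuf free within 07:00–17:00: 08:25–11:25, 11:50–11:55, 12:20–12:25, 13:40–17:00.
Oksana free within 07:00–17:00: 07:00–12:20, 12:55–13:00, 13:20–15:15, 15:35–17:00.
Freya ∩ Hassan: 07:55–08:15, 08:25–09:05, 10:00–10:35, 11:15–13:45.
Freya ∩ Hassan ∩ Anders: 10:00–10:20, 12:40–13:05.
Freya ∩ Hassan ∩ Anders ∩ Yusuf: 10:00–10:20.
Freya ∩ Hassan ∩ Anders ∩ Yusuf ∩ Lars: 10:00–10:20.
Freya ∩ Hassan ∩ Anders ∩ Yusuf ∩ Lars ∩ Oksana: 10:00–10:20.
Total common minutes: 20.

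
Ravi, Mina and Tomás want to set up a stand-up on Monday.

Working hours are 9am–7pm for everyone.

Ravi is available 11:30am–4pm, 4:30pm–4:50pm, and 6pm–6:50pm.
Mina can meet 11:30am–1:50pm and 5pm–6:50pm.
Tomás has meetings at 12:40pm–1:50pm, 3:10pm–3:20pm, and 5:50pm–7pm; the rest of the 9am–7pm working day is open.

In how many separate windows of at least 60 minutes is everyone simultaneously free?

Tomás free within 09:00–19:00: 09:00–12:40, 13:50–15:10, 15:20–17:50.
Ravi ∩ Mina: 11:30–13:50, 18:00–18:50.
Ravi ∩ Mina ∩ Tomás: 11:30–12:40.
Windows ≥ 60 min: 11:30–12:40.
That's 1 window.

1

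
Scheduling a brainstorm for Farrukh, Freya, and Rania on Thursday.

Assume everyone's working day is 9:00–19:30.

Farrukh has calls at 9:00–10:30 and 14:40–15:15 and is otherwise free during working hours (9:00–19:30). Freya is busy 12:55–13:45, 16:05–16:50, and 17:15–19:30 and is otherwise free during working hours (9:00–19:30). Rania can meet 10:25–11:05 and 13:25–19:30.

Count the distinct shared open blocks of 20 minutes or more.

4

Farrukh free within 09:00–19:30: 10:30–14:40, 15:15–19:30.
Freya free within 09:00–19:30: 09:00–12:55, 13:45–16:05, 16:50–17:15.
Farrukh ∩ Freya: 10:30–12:55, 13:45–14:40, 15:15–16:05, 16:50–17:15.
Farrukh ∩ Freya ∩ Rania: 10:30–11:05, 13:45–14:40, 15:15–16:05, 16:50–17:15.
Windows ≥ 20 min: 10:30–11:05, 13:45–14:40, 15:15–16:05, 16:50–17:15.
That's 4 windows.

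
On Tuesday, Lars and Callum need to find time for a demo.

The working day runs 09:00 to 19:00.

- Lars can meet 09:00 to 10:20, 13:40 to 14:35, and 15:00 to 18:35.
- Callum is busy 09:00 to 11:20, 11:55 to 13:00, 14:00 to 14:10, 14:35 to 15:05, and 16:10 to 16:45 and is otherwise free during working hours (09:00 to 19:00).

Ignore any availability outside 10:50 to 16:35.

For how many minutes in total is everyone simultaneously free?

Callum free within 09:00–19:00: 11:20–11:55, 13:00–14:00, 14:10–14:35, 15:05–16:10, 16:45–19:00.
Lars ∩ Callum: 13:40–14:00, 14:10–14:35, 15:05–16:10, 16:45–18:35.
Restricted to 10:50–16:35: 13:40–14:00, 14:10–14:35, 15:05–16:10.
Total common minutes: 20 + 25 + 65 = 110.

110 minutes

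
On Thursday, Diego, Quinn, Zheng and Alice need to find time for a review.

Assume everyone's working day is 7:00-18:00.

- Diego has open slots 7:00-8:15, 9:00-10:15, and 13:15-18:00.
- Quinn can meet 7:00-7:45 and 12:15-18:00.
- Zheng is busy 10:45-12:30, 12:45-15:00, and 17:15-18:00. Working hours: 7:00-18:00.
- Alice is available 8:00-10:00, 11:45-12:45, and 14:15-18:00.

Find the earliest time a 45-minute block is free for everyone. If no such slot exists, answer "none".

15:00

Zheng free within 07:00–18:00: 07:00–10:45, 12:30–12:45, 15:00–17:15.
Diego ∩ Quinn: 07:00–07:45, 13:15–18:00.
Diego ∩ Quinn ∩ Zheng: 07:00–07:45, 15:00–17:15.
Diego ∩ Quinn ∩ Zheng ∩ Alice: 15:00–17:15.
Windows ≥ 45 min: 15:00–17:15.
Earliest such window starts at 15:00.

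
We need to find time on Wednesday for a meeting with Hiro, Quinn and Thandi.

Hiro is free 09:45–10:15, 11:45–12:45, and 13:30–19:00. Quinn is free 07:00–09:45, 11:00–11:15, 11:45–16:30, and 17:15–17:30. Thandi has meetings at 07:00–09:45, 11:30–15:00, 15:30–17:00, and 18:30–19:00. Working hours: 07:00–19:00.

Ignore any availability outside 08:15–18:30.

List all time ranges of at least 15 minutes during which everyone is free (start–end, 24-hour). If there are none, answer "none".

15:00–15:30, 17:15–17:30

Thandi free within 07:00–19:00: 09:45–11:30, 15:00–15:30, 17:00–18:30.
Hiro ∩ Quinn: 11:45–12:45, 13:30–16:30, 17:15–17:30.
Hiro ∩ Quinn ∩ Thandi: 15:00–15:30, 17:15–17:30.
Restricted to 08:15–18:30: 15:00–15:30, 17:15–17:30.
Windows ≥ 15 min: 15:00–15:30, 17:15–17:30.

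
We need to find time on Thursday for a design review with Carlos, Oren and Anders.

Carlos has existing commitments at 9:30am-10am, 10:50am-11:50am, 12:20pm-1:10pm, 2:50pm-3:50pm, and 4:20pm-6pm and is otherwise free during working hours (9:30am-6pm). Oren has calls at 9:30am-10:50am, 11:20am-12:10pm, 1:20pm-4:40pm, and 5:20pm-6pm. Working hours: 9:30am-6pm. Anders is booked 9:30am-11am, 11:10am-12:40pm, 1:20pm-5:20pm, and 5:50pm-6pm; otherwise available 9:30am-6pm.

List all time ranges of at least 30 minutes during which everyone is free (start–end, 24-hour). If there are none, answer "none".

Carlos free within 09:30–18:00: 10:00–10:50, 11:50–12:20, 13:10–14:50, 15:50–16:20.
Oren free within 09:30–18:00: 10:50–11:20, 12:10–13:20, 16:40–17:20.
Anders free within 09:30–18:00: 11:00–11:10, 12:40–13:20, 17:20–17:50.
Carlos ∩ Oren: 12:10–12:20, 13:10–13:20.
Carlos ∩ Oren ∩ Anders: 13:10–13:20.
Windows ≥ 30 min: (none).

none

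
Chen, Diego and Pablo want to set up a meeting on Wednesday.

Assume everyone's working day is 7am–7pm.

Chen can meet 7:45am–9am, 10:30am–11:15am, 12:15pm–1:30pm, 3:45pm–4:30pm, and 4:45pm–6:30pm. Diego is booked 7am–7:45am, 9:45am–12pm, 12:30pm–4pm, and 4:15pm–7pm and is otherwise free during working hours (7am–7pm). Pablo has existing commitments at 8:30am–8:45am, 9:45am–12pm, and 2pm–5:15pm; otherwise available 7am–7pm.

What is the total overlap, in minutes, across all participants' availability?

75 minutes

Diego free within 07:00–19:00: 07:45–09:45, 12:00–12:30, 16:00–16:15.
Pablo free within 07:00–19:00: 07:00–08:30, 08:45–09:45, 12:00–14:00, 17:15–19:00.
Chen ∩ Diego: 07:45–09:00, 12:15–12:30, 16:00–16:15.
Chen ∩ Diego ∩ Pablo: 07:45–08:30, 08:45–09:00, 12:15–12:30.
Total common minutes: 45 + 15 + 15 = 75.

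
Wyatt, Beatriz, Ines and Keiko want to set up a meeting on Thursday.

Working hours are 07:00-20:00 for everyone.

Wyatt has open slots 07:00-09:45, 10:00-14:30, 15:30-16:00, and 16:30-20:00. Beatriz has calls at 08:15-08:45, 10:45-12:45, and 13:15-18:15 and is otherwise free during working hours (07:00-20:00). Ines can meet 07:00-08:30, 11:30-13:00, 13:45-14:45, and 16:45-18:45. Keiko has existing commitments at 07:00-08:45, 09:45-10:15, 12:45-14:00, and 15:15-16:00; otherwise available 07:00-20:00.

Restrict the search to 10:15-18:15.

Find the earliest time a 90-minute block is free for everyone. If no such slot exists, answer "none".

Beatriz free within 07:00–20:00: 07:00–08:15, 08:45–10:45, 12:45–13:15, 18:15–20:00.
Keiko free within 07:00–20:00: 08:45–09:45, 10:15–12:45, 14:00–15:15, 16:00–20:00.
Wyatt ∩ Beatriz: 07:00–08:15, 08:45–09:45, 10:00–10:45, 12:45–13:15, 18:15–20:00.
Wyatt ∩ Beatriz ∩ Ines: 07:00–08:15, 12:45–13:00, 18:15–18:45.
Wyatt ∩ Beatriz ∩ Ines ∩ Keiko: 18:15–18:45.
Restricted to 10:15–18:15: (none).
Windows ≥ 90 min: (none).

none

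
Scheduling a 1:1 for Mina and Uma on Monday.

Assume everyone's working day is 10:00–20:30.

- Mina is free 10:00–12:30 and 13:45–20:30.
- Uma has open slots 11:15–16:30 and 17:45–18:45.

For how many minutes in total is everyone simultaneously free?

300 minutes

Mina ∩ Uma: 11:15–12:30, 13:45–16:30, 17:45–18:45.
Total common minutes: 75 + 165 + 60 = 300.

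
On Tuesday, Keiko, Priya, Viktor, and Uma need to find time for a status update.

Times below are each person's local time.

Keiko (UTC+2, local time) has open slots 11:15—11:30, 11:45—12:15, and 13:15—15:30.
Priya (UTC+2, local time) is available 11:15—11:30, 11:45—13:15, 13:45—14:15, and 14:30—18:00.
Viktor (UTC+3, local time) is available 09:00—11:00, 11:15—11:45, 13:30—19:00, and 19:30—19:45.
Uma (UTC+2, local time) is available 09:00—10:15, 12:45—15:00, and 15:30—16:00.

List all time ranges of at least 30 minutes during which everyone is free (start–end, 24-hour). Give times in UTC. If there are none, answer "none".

11:45–12:15, 12:30–13:00

Keiko → UTC: 09:15–09:30, 09:45–10:15, 11:15–13:30.
Priya → UTC: 09:15–09:30, 09:45–11:15, 11:45–12:15, 12:30–16:00.
Viktor → UTC: 06:00–08:00, 08:15–08:45, 10:30–16:00, 16:30–16:45.
Uma → UTC: 07:00–08:15, 10:45–13:00, 13:30–14:00.
Keiko ∩ Priya: 09:15–09:30, 09:45–10:15, 11:45–12:15, 12:30–13:30.
Keiko ∩ Priya ∩ Viktor: 11:45–12:15, 12:30–13:30.
Keiko ∩ Priya ∩ Viktor ∩ Uma: 11:45–12:15, 12:30–13:00.
Windows ≥ 30 min: 11:45–12:15, 12:30–13:00.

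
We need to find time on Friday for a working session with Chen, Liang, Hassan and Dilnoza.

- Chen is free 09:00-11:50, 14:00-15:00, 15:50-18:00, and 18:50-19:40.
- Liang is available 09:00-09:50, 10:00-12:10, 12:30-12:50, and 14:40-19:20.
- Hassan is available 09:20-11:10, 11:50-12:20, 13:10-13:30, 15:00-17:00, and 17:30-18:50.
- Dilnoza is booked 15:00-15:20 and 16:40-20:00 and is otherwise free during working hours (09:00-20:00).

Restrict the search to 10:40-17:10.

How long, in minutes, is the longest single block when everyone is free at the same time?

Dilnoza free within 09:00–20:00: 09:00–15:00, 15:20–16:40.
Chen ∩ Liang: 09:00–09:50, 10:00–11:50, 14:40–15:00, 15:50–18:00, 18:50–19:20.
Chen ∩ Liang ∩ Hassan: 09:20–09:50, 10:00–11:10, 15:50–17:00, 17:30–18:00.
Chen ∩ Liang ∩ Hassan ∩ Dilnoza: 09:20–09:50, 10:00–11:10, 15:50–16:40.
Restricted to 10:40–17:10: 10:40–11:10, 15:50–16:40.
Common window lengths: 30, 50 min; longest is 50.

50 minutes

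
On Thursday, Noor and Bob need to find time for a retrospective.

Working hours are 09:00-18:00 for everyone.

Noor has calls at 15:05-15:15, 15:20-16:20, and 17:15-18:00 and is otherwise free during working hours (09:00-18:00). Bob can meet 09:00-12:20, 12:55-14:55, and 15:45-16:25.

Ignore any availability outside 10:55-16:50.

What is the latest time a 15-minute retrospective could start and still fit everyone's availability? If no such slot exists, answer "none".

14:40

Noor free within 09:00–18:00: 09:00–15:05, 15:15–15:20, 16:20–17:15.
Noor ∩ Bob: 09:00–12:20, 12:55–14:55, 16:20–16:25.
Restricted to 10:55–16:50: 10:55–12:20, 12:55–14:55, 16:20–16:25.
Windows ≥ 15 min: 10:55–12:20, 12:55–14:55.
Latest start in the last window 12:55–14:55 is 14:55 − 15 min = 14:40.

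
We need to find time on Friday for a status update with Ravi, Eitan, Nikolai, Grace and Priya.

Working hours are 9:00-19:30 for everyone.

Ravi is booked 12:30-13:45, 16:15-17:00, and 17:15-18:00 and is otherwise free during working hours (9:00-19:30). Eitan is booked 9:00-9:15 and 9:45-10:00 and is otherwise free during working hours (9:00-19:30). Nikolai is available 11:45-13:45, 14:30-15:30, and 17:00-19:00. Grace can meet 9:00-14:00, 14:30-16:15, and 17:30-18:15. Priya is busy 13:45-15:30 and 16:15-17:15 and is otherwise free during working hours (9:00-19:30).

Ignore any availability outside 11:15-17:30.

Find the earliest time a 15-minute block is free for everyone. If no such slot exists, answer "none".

Ravi free within 09:00–19:30: 09:00–12:30, 13:45–16:15, 17:00–17:15, 18:00–19:30.
Eitan free within 09:00–19:30: 09:15–09:45, 10:00–19:30.
Priya free within 09:00–19:30: 09:00–13:45, 15:30–16:15, 17:15–19:30.
Ravi ∩ Eitan: 09:15–09:45, 10:00–12:30, 13:45–16:15, 17:00–17:15, 18:00–19:30.
Ravi ∩ Eitan ∩ Nikolai: 11:45–12:30, 14:30–15:30, 17:00–17:15, 18:00–19:00.
Ravi ∩ Eitan ∩ Nikolai ∩ Grace: 11:45–12:30, 14:30–15:30, 18:00–18:15.
Ravi ∩ Eitan ∩ Nikolai ∩ Grace ∩ Priya: 11:45–12:30, 18:00–18:15.
Restricted to 11:15–17:30: 11:45–12:30.
Windows ≥ 15 min: 11:45–12:30.
Earliest such window starts at 11:45.

11:45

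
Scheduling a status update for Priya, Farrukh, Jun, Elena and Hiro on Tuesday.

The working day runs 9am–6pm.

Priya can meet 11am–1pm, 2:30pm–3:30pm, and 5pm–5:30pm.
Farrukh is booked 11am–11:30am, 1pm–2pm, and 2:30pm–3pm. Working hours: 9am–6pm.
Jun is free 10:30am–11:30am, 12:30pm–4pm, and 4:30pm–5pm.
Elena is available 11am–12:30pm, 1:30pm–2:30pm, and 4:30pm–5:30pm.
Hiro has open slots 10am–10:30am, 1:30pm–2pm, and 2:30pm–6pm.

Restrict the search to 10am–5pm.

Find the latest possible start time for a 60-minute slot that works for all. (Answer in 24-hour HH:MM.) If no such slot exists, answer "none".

none

Farrukh free within 09:00–18:00: 09:00–11:00, 11:30–13:00, 14:00–14:30, 15:00–18:00.
Priya ∩ Farrukh: 11:30–13:00, 15:00–15:30, 17:00–17:30.
Priya ∩ Farrukh ∩ Jun: 12:30–13:00, 15:00–15:30.
Priya ∩ Farrukh ∩ Jun ∩ Elena: (none).
Priya ∩ Farrukh ∩ Jun ∩ Elena ∩ Hiro: (none).
Restricted to 10:00–17:00: (none).
Windows ≥ 60 min: (none).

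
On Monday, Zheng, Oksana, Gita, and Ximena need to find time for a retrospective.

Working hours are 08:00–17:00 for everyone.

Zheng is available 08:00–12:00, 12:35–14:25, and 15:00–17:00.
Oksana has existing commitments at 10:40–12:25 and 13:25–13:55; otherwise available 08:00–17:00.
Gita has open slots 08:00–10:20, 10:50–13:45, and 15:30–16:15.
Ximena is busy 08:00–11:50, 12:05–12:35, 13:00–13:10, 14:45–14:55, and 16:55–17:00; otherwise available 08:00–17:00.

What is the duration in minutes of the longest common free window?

Oksana free within 08:00–17:00: 08:00–10:40, 12:25–13:25, 13:55–17:00.
Ximena free within 08:00–17:00: 11:50–12:05, 12:35–13:00, 13:10–14:45, 14:55–16:55.
Zheng ∩ Oksana: 08:00–10:40, 12:35–13:25, 13:55–14:25, 15:00–17:00.
Zheng ∩ Oksana ∩ Gita: 08:00–10:20, 12:35–13:25, 15:30–16:15.
Zheng ∩ Oksana ∩ Gita ∩ Ximena: 12:35–13:00, 13:10–13:25, 15:30–16:15.
Common window lengths: 25, 15, 45 min; longest is 45.

45 minutes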